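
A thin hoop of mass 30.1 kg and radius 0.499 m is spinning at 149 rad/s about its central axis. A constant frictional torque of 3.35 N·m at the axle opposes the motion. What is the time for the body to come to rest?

t ≈ 333 s

I = MR² = (30.1)(0.499)² = 7.495 kg·m².
The net torque has magnitude 3.35 N·m, opposing ω.
|α| = τ/I = 3.350/7.495 = 0.4470 rad/s² (deceleration).
0 = ω₀ − |α|t ⇒ t = ω₀/|α| = 149/0.4470 = 333.4 s.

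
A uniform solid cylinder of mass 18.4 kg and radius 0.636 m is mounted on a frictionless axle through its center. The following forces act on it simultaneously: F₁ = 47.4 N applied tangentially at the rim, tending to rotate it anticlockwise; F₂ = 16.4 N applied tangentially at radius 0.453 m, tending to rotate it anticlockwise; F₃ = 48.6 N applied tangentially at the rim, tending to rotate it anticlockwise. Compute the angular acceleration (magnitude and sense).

I = ½MR² = (1/2)(18.4)(0.636)² = 3.721 kg·m².
Taking anticlockwise as positive: τ₁ = +(47.4)(0.636) = +30.15 N·m; τ₂ = +(16.4)(0.453) = +7.429 N·m; τ₃ = +(48.6)(0.636) = +30.91 N·m.
Net torque τ = 68.49 N·m.
α = τ/I = 68.49/3.721 = 18.40 rad/s².

α ≈ 18.4 rad/s², anticlockwise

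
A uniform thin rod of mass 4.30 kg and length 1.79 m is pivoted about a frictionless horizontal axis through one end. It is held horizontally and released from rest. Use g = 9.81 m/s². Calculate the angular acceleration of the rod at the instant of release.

About the pivot, I = (1/3)ML² = (1/3)(4.30)(1.79)² = 4.593 kg·m².
The weight acts at the center, a distance L/2 = 0.8950 m from the pivot; τ = Mg(L/2) = 37.75 N·m.
α = τ/I = 37.75/4.593 = 8.221 rad/s².

α ≈ 8.22 rad/s²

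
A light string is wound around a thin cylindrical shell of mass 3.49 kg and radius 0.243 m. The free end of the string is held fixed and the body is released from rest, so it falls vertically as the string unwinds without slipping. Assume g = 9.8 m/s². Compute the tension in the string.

T ≈ 17.1 N

Translation: Mg − T = Ma. Rotation about the center: TR = Iα with I = MR².
With a = αR: T = (I/R²)a = M a, so Mg = (1 + 1.000)Ma.
a = g/(1 + 1.000) = 9.8/2.000 = 4.900 m/s².
T = 1.000·M·a = (1.000)(3.49)(4.900) = 17.10 N.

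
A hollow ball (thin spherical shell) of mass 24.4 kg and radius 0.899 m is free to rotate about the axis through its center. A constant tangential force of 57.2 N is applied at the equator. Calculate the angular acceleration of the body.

α ≈ 3.91 rad/s²

I = (2/3)MR² = (2/3)(24.4)(0.899)² = 13.15 kg·m².
τ = F R = (57.2)(0.899) = 51.42 N·m.
Newton's second law for rotation, τ = Iα, gives α = τ/I = 51.42/13.15 = 3.911 rad/s².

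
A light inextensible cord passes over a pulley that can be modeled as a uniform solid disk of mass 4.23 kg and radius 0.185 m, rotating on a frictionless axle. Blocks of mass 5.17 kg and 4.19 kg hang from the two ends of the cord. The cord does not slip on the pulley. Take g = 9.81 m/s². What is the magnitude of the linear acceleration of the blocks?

I = ½MR² = (1/2)(4.23)(0.185)² = 0.07239 kg·m².
Heavier block: m₁g − T₁ = m₁a. Lighter block: T₂ − m₂g = m₂a.
Pulley: (T₁ − T₂)R = Iα = I(a/R), so T₁ − T₂ = (I/R²)a = (1/2)M_p a = 2.115·a.
Adding the three: (m₁ − m₂)g = (m₁ + m₂ + 2.115)a, so a = (5.17 − 4.19)(9.81)/(5.17 + 4.19 + 2.115) = 0.8378 m/s².

a ≈ 0.838 m/s²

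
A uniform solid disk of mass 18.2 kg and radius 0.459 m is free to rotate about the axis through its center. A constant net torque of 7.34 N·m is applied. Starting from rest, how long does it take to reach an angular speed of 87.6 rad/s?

I = ½MR² = (1/2)(18.2)(0.459)² = 1.917 kg·m².
α = τ/I = 7.34/1.917 = 3.829 rad/s².
ω = αt ⇒ t = ω/α = 87.6/3.829 = 22.88 s.

t ≈ 22.9 s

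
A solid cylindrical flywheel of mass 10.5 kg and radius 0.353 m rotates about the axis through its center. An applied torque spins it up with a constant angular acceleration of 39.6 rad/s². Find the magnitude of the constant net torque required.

τ ≈ 25.9 N·m

I = ½MR² = (1/2)(10.5)(0.353)² = 0.6542 kg·m².
τ = Iα = (0.6542)(39.60) = 25.91 N·m.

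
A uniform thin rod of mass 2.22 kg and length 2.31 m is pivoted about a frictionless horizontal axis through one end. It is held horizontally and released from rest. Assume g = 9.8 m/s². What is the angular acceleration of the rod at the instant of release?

About the pivot, I = (1/3)ML² = (1/3)(2.22)(2.31)² = 3.949 kg·m².
The weight acts at the center, a distance L/2 = 1.155 m from the pivot; τ = Mg(L/2) = 25.13 N·m.
α = τ/I = 25.13/3.949 = 6.364 rad/s².
(Equivalently α = (3g/(2L)) = 6.364 rad/s².)

α ≈ 6.36 rad/s²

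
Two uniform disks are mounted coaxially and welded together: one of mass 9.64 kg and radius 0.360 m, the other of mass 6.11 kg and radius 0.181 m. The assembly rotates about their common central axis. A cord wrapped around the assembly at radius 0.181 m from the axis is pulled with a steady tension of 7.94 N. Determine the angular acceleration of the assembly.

α ≈ 1.98 rad/s²

I = ½M₁R₁² + ½M₂R₂² = ½(9.64)(0.360)² + ½(6.11)(0.181)² = 0.7248 kg·m².
τ = F r = (7.94)(0.181) = 1.437 N·m.
α = τ/I = 1.437/0.7248 = 1.983 rad/s².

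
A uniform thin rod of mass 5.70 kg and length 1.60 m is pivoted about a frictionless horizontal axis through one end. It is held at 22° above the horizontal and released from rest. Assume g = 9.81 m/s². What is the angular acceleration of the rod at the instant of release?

α ≈ 8.53 rad/s²

About the pivot, I = (1/3)ML² = (1/3)(5.70)(1.60)² = 4.864 kg·m².
The weight acts at the center, a distance L/2 = 0.8000 m from the pivot; τ = Mg(L/2) cos 22° = 41.48 N·m.
α = τ/I = 41.48/4.864 = 8.527 rad/s².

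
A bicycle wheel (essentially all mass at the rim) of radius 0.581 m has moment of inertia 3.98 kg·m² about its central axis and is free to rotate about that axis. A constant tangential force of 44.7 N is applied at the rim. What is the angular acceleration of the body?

α ≈ 6.53 rad/s²

τ = F R = (44.7)(0.581) = 25.97 N·m.
From τ = Iα: α = 25.97/3.980 = 6.525 rad/s².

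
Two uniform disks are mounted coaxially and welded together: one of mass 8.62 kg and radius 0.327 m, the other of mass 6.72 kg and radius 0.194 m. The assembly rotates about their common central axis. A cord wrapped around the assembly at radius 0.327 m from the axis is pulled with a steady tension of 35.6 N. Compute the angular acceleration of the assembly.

I = ½M₁R₁² + ½M₂R₂² = ½(8.62)(0.327)² + ½(6.72)(0.194)² = 0.5873 kg·m².
τ = F r = (35.6)(0.327) = 11.64 N·m.
α = τ/I = 11.64/0.5873 = 19.82 rad/s².

α ≈ 19.8 rad/s²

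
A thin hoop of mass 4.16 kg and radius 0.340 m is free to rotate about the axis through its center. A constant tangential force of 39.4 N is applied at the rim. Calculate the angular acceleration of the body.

I = MR² = (4.16)(0.340)² = 0.4809 kg·m².
τ = F R = (39.4)(0.340) = 13.40 N·m.
From τ = Iα: α = 13.40/0.4809 = 27.86 rad/s².

α ≈ 27.9 rad/s²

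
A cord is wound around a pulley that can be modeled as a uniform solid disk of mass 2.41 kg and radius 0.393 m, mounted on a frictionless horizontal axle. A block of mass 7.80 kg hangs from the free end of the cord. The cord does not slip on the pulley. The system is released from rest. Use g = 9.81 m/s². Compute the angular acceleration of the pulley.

α ≈ 21.6 rad/s²

I = ½MR² = (1/2)(2.41)(0.393)² = 0.1861 kg·m².
Block: mg − T = ma. Pulley: TR = Iα. No-slip: a = αR, so T = (I/R²)a = 1.205·a.
Then mg = (m + 1.205)a, so a = (7.80)(9.81)/(7.80 + 1.205) = 8.497 m/s².
α = a/R = 8.497/0.393 = 21.62 rad/s².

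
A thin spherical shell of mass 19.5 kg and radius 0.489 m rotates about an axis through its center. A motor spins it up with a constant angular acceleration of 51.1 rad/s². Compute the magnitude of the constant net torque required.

I = (2/3)MR² = (2/3)(19.5)(0.489)² = 3.109 kg·m².
τ = Iα = (3.109)(51.10) = 158.8 N·m.

τ ≈ 159 N·m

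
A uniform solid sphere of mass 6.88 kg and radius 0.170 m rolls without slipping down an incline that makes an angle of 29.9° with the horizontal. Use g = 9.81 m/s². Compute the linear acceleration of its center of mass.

Translation along the incline: Mg sinθ − f = Ma.
Rotation about the center: fR = Iα with I = (2/5)MR². No-slip gives a = αR, so f = (I/R²)a = (2/5)M a.
Substituting: Mg sinθ = (1 + 0.4000)Ma, so a = g sinθ/(1 + 0.4000) = (9.81) sin 29.9° / 1.400 = 3.493 m/s².

a ≈ 3.49 m/s²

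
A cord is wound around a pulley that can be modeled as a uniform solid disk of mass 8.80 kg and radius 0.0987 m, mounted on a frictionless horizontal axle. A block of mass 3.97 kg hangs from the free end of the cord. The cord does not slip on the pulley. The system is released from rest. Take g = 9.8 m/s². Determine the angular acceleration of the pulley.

α ≈ 47.1 rad/s²

I = ½MR² = (1/2)(8.80)(0.0987)² = 0.04286 kg·m².
Block: mg − T = ma. Pulley: TR = Iα. No-slip: a = αR, so T = (I/R²)a = 4.400·a.
Then mg = (m + 4.400)a, so a = (3.97)(9.8)/(3.97 + 4.400) = 4.648 m/s².
α = a/R = 4.648/0.0987 = 47.09 rad/s².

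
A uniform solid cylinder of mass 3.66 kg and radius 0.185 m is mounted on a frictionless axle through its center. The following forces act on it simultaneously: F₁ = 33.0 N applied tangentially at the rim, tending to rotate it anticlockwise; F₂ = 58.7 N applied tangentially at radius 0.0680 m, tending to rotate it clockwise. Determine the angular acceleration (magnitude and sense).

α ≈ 33.7 rad/s², anticlockwise

I = ½MR² = (1/2)(3.66)(0.185)² = 0.06263 kg·m².
Taking anticlockwise as positive: τ₁ = +(33.0)(0.185) = +6.105 N·m; τ₂ = −(58.7)(0.0680) = −3.992 N·m.
Net torque τ = 2.113 N·m.
α = τ/I = 2.113/0.06263 = 33.74 rad/s².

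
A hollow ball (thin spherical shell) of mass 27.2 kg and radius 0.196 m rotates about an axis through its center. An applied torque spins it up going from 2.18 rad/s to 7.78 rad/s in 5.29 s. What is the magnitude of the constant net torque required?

I = (2/3)MR² = (2/3)(27.2)(0.196)² = 0.6966 kg·m².
α = Δω/Δt = (7.78 − 2.18)/5.29 = 1.059 rad/s².
τ = Iα = (0.6966)(1.059) = 0.7374 N·m.

τ ≈ 0.737 N·m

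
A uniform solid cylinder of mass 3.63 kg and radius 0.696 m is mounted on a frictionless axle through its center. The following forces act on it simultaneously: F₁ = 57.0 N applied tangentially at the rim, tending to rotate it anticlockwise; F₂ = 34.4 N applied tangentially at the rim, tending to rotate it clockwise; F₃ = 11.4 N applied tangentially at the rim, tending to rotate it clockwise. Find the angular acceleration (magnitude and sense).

α ≈ 8.87 rad/s², anticlockwise

I = ½MR² = (1/2)(3.63)(0.696)² = 0.8792 kg·m².
Taking anticlockwise as positive: τ₁ = +(57.0)(0.696) = +39.67 N·m; τ₂ = −(34.4)(0.696) = −23.94 N·m; τ₃ = −(11.4)(0.696) = −7.934 N·m.
Net torque τ = 7.795 N·m.
α = τ/I = 7.795/0.8792 = 8.866 rad/s².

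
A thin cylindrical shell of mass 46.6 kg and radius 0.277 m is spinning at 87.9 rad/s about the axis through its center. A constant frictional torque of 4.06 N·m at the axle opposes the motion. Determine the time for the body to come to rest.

I = MR² = (46.6)(0.277)² = 3.576 kg·m².
The net torque has magnitude 4.06 N·m, opposing ω.
|α| = τ/I = 4.060/3.576 = 1.135 rad/s² (deceleration).
0 = ω₀ − |α|t ⇒ t = ω₀/|α| = 87.9/1.135 = 77.41 s.

t ≈ 77.4 s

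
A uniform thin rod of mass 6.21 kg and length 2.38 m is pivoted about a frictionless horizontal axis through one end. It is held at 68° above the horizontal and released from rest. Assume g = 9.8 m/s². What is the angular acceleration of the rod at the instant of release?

α ≈ 2.31 rad/s²

About the pivot, I = (1/3)ML² = (1/3)(6.21)(2.38)² = 11.73 kg·m².
The weight acts at the center, a distance L/2 = 1.190 m from the pivot; τ = Mg(L/2) cos 68° = 27.13 N·m.
α = τ/I = 27.13/11.73 = 2.314 rad/s².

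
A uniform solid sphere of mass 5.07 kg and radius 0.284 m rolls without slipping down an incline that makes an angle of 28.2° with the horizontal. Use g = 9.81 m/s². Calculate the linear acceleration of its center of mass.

a ≈ 3.31 m/s²

Translation along the incline: Mg sinθ − f = Ma.
Rotation about the center: fR = Iα with I = (2/5)MR². No-slip gives a = αR, so f = (I/R²)a = (2/5)M a.
Substituting: Mg sinθ = (1 + 0.4000)Ma, so a = g sinθ/(1 + 0.4000) = (9.81) sin 28.2° / 1.400 = 3.311 m/s².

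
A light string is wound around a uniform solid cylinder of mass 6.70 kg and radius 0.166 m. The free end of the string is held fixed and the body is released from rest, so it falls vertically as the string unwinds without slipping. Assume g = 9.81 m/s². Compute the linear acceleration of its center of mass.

Translation: Mg − T = Ma. Rotation about the center: TR = Iα with I = ½MR².
With a = αR: T = (I/R²)a = (1/2)M a, so Mg = (1 + 0.5000)Ma.
a = g/(1 + 0.5000) = 9.81/1.500 = 6.540 m/s².

a ≈ 6.54 m/s²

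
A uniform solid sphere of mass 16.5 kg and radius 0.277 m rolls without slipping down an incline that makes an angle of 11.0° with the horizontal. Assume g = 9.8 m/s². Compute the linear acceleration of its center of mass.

Translation along the incline: Mg sinθ − f = Ma.
Rotation about the center: fR = Iα with I = (2/5)MR². No-slip gives a = αR, so f = (I/R²)a = (2/5)M a.
Substituting: Mg sinθ = (1 + 0.4000)Ma, so a = g sinθ/(1 + 0.4000) = (9.8) sin 11.0° / 1.400 = 1.336 m/s².

a ≈ 1.34 m/s²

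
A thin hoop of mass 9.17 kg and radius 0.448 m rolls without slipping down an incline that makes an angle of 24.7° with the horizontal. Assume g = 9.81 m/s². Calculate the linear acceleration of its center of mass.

a ≈ 2.05 m/s²

Translation along the incline: Mg sinθ − f = Ma.
Rotation about the center: fR = Iα with I = MR². No-slip gives a = αR, so f = (I/R²)a = M a.
Substituting: Mg sinθ = (1 + 1.000)Ma, so a = g sinθ/(1 + 1.000) = (9.81) sin 24.7° / 2.000 = 2.050 m/s².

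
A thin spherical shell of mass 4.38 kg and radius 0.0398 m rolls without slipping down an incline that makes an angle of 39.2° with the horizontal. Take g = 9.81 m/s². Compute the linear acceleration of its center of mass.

Translation along the incline: Mg sinθ − f = Ma.
Rotation about the center: fR = Iα with I = (2/3)MR². No-slip gives a = αR, so f = (I/R²)a = (2/3)M a.
Substituting: Mg sinθ = (1 + 0.6667)Ma, so a = g sinθ/(1 + 0.6667) = (9.81) sin 39.2° / 1.667 = 3.720 m/s².

a ≈ 3.72 m/s²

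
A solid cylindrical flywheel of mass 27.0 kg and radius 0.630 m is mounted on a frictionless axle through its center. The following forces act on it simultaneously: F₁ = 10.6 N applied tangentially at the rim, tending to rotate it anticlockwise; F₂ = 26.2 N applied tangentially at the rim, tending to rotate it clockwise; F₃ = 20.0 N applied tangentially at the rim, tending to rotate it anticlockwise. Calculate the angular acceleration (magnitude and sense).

α ≈ 0.517 rad/s², anticlockwise

I = ½MR² = (1/2)(27.0)(0.630)² = 5.358 kg·m².
Taking anticlockwise as positive: τ₁ = +(10.6)(0.630) = +6.678 N·m; τ₂ = −(26.2)(0.630) = −16.51 N·m; τ₃ = +(20.0)(0.630) = +12.60 N·m.
Net torque τ = 2.772 N·m.
α = τ/I = 2.772/5.358 = 0.5173 rad/s².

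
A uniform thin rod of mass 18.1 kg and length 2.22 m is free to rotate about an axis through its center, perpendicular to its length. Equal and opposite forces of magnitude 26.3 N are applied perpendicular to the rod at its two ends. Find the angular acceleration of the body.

I = (1/12)ML² = (1/12)(18.1)(2.22)² = 7.434 kg·m².
The couple gives τ = F·(L/2) + F·(L/2) = F L = (26.3)(2.22) = 58.39 N·m.
From τ = Iα: α = 58.39/7.434 = 7.854 rad/s².

α ≈ 7.85 rad/s²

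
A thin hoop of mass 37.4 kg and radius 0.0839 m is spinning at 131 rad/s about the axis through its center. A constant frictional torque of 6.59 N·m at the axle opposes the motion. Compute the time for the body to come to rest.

I = MR² = (37.4)(0.0839)² = 0.2633 kg·m².
The net torque has magnitude 6.59 N·m, opposing ω.
|α| = τ/I = 6.590/0.2633 = 25.03 rad/s² (deceleration).
0 = ω₀ − |α|t ⇒ t = ω₀/|α| = 131/25.03 = 5.233 s.

t ≈ 5.23 s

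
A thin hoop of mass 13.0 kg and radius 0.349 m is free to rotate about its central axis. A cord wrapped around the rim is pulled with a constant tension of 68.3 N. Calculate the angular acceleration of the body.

I = MR² = (13.0)(0.349)² = 1.583 kg·m².
τ = F R = (68.3)(0.349) = 23.84 N·m.
From τ = Iα: α = 23.84/1.583 = 15.05 rad/s².

α ≈ 15.1 rad/s²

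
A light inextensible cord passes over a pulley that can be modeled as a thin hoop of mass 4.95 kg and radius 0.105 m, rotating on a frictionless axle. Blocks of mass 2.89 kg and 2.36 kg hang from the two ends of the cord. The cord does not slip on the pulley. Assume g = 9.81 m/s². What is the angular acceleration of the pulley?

α ≈ 4.85 rad/s²

I = MR² = (4.95)(0.105)² = 0.05457 kg·m².
Heavier block: m₁g − T₁ = m₁a. Lighter block: T₂ − m₂g = m₂a.
Pulley: (T₁ − T₂)R = Iα = I(a/R), so T₁ − T₂ = (I/R²)a = 1·M_p a = 4.950·a.
Adding the three: (m₁ − m₂)g = (m₁ + m₂ + 4.950)a, so a = (2.89 − 2.36)(9.81)/(2.89 + 2.36 + 4.950) = 0.5097 m/s².
α = a/R = 0.5097/0.105 = 4.855 rad/s².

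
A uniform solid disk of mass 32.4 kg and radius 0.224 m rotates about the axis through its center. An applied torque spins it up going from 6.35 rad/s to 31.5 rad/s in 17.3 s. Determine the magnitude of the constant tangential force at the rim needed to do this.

F ≈ 5.28 N

I = ½MR² = (1/2)(32.4)(0.224)² = 0.8129 kg·m².
α = Δω/Δt = (31.5 − 6.35)/17.3 = 1.454 rad/s².
The required torque is τ = Iα = (0.8129)(1.454) = 1.182 N·m.
A tangential force at the rim gives τ = FR, so F = τ/R = 1.182/0.224 = 5.275 N.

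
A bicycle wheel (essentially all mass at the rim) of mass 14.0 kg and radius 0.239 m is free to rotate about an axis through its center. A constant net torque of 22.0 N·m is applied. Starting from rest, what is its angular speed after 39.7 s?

I = MR² = (14.0)(0.239)² = 0.7997 kg·m².
α = τ/I = 22.0/0.7997 = 27.51 rad/s².
ω = ω₀ + αt = 0 + (27.51)(39.7) = 1092 rad/s.

ω ≈ 1090 rad/s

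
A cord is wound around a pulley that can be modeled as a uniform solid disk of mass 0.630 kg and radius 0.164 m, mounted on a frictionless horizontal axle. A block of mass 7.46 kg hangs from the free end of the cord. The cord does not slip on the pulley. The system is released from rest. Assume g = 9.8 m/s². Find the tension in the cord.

I = ½MR² = (1/2)(0.630)(0.164)² = 0.008472 kg·m².
Block: mg − T = ma. Pulley: TR = Iα. No-slip: a = αR, so T = (I/R²)a = 0.3150·a.
Then mg = (m + 0.3150)a, so a = (7.46)(9.8)/(7.46 + 0.3150) = 9.403 m/s².
T = 0.3150·a = 2.962 N.

T ≈ 2.96 N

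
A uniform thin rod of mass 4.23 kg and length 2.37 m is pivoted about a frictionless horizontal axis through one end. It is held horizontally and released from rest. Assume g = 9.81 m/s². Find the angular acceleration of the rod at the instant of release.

About the pivot, I = (1/3)ML² = (1/3)(4.23)(2.37)² = 7.920 kg·m².
The weight acts at the center, a distance L/2 = 1.185 m from the pivot; τ = Mg(L/2) = 49.17 N·m.
α = τ/I = 49.17/7.920 = 6.209 rad/s².
(Equivalently α = (3g/(2L)) = 6.209 rad/s².)

α ≈ 6.21 rad/s²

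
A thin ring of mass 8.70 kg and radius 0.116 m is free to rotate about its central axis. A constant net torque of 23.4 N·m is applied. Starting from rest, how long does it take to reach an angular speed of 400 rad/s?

I = MR² = (8.70)(0.116)² = 0.1171 kg·m².
α = τ/I = 23.4/0.1171 = 199.9 rad/s².
ω = αt ⇒ t = ω/α = 400/199.9 = 2.001 s.

t ≈ 2.00 s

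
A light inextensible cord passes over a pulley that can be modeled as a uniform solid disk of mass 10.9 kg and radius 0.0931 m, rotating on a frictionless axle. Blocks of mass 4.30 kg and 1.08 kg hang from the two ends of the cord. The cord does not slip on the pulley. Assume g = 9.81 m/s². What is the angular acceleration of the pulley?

I = ½MR² = (1/2)(10.9)(0.0931)² = 0.04724 kg·m².
Heavier block: m₁g − T₁ = m₁a. Lighter block: T₂ − m₂g = m₂a.
Pulley: (T₁ − T₂)R = Iα = I(a/R), so T₁ − T₂ = (I/R²)a = (1/2)M_p a = 5.450·a.
Adding the three: (m₁ − m₂)g = (m₁ + m₂ + 5.450)a, so a = (4.30 − 1.08)(9.81)/(4.30 + 1.08 + 5.450) = 2.917 m/s².
α = a/R = 2.917/0.0931 = 31.33 rad/s².

α ≈ 31.3 rad/s²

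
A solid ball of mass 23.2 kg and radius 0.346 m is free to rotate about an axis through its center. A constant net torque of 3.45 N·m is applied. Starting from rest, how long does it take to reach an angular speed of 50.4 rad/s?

I = (2/5)MR² = (2/5)(23.2)(0.346)² = 1.111 kg·m².
α = τ/I = 3.45/1.111 = 3.105 rad/s².
ω = αt ⇒ t = ω/α = 50.4/3.105 = 16.23 s.

t ≈ 16.2 s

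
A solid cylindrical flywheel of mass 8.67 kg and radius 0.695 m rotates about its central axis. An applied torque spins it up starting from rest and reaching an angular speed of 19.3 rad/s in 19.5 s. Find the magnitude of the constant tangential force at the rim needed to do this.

F ≈ 2.98 N

I = ½MR² = (1/2)(8.67)(0.695)² = 2.094 kg·m².
α = Δω/Δt = (19.3 − 0)/19.5 = 0.9897 rad/s².
The required torque is τ = Iα = (2.094)(0.9897) = 2.072 N·m.
A tangential force at the rim gives τ = FR, so F = τ/R = 2.072/0.695 = 2.982 N.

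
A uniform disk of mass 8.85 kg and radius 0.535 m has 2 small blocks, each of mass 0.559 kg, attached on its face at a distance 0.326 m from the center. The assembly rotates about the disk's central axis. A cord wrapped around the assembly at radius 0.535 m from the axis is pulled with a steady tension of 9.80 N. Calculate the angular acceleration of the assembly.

α ≈ 3.78 rad/s²

I_disk = ½MR² = ½(8.85)(0.535)² = 1.267 kg·m².
I_blocks = 2·m·r² = 2(0.559)(0.326)² = 0.1188 kg·m².
Total I = 1.385 kg·m².
τ = F r = (9.80)(0.535) = 5.243 N·m.
α = τ/I = 5.243/1.385 = 3.785 rad/s².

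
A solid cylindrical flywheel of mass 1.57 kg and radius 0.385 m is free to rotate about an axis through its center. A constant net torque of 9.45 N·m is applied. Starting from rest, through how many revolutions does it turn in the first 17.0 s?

≈ 1870 revolutions

I = ½MR² = (1/2)(1.57)(0.385)² = 0.1164 kg·m².
α = τ/I = 9.45/0.1164 = 81.22 rad/s².
θ = ½αt² = ½(81.22)(17.0)² = 11740 rad.
Revolutions = θ/(2π) = 1868.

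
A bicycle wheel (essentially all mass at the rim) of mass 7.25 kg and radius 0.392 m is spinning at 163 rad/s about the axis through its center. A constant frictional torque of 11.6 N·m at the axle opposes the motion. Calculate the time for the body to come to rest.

t ≈ 15.7 s

I = MR² = (7.25)(0.392)² = 1.114 kg·m².
The net torque has magnitude 11.6 N·m, opposing ω.
|α| = τ/I = 11.60/1.114 = 10.41 rad/s² (deceleration).
0 = ω₀ − |α|t ⇒ t = ω₀/|α| = 163/10.41 = 15.65 s.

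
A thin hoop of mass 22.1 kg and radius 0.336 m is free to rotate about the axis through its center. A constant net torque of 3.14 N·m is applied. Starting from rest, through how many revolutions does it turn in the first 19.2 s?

≈ 36.9 revolutions

I = MR² = (22.1)(0.336)² = 2.495 kg·m².
α = τ/I = 3.14/2.495 = 1.259 rad/s².
θ = ½αt² = ½(1.259)(19.2)² = 232.0 rad.
Revolutions = θ/(2π) = 36.92.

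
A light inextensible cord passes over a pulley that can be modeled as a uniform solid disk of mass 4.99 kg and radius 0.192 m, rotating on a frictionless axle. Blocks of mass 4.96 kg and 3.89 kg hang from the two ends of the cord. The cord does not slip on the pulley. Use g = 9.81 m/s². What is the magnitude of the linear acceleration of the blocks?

I = ½MR² = (1/2)(4.99)(0.192)² = 0.09198 kg·m².
Heavier block: m₁g − T₁ = m₁a. Lighter block: T₂ − m₂g = m₂a.
Pulley: (T₁ − T₂)R = Iα = I(a/R), so T₁ − T₂ = (I/R²)a = (1/2)M_p a = 2.495·a.
Adding the three: (m₁ − m₂)g = (m₁ + m₂ + 2.495)a, so a = (4.96 − 3.89)(9.81)/(4.96 + 3.89 + 2.495) = 0.9252 m/s².

a ≈ 0.925 m/s²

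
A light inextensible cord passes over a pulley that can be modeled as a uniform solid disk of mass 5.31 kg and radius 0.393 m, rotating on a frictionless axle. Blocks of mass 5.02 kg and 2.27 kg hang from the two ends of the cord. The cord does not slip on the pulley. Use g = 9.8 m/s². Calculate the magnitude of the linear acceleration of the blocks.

a ≈ 2.71 m/s²

I = ½MR² = (1/2)(5.31)(0.393)² = 0.4101 kg·m².
Heavier block: m₁g − T₁ = m₁a. Lighter block: T₂ − m₂g = m₂a.
Pulley: (T₁ − T₂)R = Iα = I(a/R), so T₁ − T₂ = (I/R²)a = (1/2)M_p a = 2.655·a.
Adding the three: (m₁ − m₂)g = (m₁ + m₂ + 2.655)a, so a = (5.02 − 2.27)(9.8)/(5.02 + 2.27 + 2.655) = 2.710 m/s².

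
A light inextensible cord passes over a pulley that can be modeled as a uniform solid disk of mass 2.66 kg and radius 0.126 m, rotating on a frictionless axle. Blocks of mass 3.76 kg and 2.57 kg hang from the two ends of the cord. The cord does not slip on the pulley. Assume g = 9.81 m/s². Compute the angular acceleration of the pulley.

α ≈ 12.1 rad/s²

I = ½MR² = (1/2)(2.66)(0.126)² = 0.02112 kg·m².
Heavier block: m₁g − T₁ = m₁a. Lighter block: T₂ − m₂g = m₂a.
Pulley: (T₁ − T₂)R = Iα = I(a/R), so T₁ − T₂ = (I/R²)a = (1/2)M_p a = 1.330·a.
Adding the three: (m₁ − m₂)g = (m₁ + m₂ + 1.330)a, so a = (3.76 − 2.57)(9.81)/(3.76 + 2.57 + 1.330) = 1.524 m/s².
α = a/R = 1.524/0.126 = 12.10 rad/s².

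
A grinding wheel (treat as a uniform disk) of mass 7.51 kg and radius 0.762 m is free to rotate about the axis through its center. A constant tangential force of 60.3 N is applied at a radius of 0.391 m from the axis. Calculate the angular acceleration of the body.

α ≈ 10.8 rad/s²

I = ½MR² = (1/2)(7.51)(0.762)² = 2.180 kg·m².
τ = F·r = (60.3)(0.391) = 23.58 N·m.
Newton's second law for rotation, τ = Iα, gives α = τ/I = 23.58/2.180 = 10.81 rad/s².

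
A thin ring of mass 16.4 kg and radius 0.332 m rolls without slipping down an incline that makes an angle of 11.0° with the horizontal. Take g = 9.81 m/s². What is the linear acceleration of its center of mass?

Translation along the incline: Mg sinθ − f = Ma.
Rotation about the center: fR = Iα with I = MR². No-slip gives a = αR, so f = (I/R²)a = M a.
Substituting: Mg sinθ = (1 + 1.000)Ma, so a = g sinθ/(1 + 1.000) = (9.81) sin 11.0° / 2.000 = 0.9359 m/s².

a ≈ 0.936 m/s²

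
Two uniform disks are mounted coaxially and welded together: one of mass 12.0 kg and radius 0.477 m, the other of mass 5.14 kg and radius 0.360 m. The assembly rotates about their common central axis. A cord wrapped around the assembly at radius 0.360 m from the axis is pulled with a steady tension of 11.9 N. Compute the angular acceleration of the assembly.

I = ½M₁R₁² + ½M₂R₂² = ½(12.0)(0.477)² + ½(5.14)(0.360)² = 1.698 kg·m².
τ = F r = (11.9)(0.360) = 4.284 N·m.
α = τ/I = 4.284/1.698 = 2.523 rad/s².

α ≈ 2.52 rad/s²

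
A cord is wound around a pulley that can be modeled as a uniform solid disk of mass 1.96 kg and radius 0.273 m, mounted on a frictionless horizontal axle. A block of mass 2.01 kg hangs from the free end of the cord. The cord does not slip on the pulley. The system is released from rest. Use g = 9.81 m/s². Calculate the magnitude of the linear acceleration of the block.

I = ½MR² = (1/2)(1.96)(0.273)² = 0.07304 kg·m².
Block: mg − T = ma. Pulley: TR = Iα. No-slip: a = αR, so T = (I/R²)a = 0.9800·a.
Then mg = (m + 0.9800)a, so a = (2.01)(9.81)/(2.01 + 0.9800) = 6.595 m/s².

a ≈ 6.59 m/s²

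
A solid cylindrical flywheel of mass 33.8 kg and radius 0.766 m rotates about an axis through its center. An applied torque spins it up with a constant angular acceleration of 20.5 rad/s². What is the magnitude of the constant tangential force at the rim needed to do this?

I = ½MR² = (1/2)(33.8)(0.766)² = 9.916 kg·m².
The required torque is τ = Iα = (9.916)(20.50) = 203.3 N·m.
A tangential force at the rim gives τ = FR, so F = τ/R = 203.3/0.766 = 265.4 N.

F ≈ 265 N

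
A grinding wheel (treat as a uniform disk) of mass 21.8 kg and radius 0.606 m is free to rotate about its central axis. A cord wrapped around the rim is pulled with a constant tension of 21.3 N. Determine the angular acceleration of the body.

α ≈ 3.22 rad/s²

I = ½MR² = (1/2)(21.8)(0.606)² = 4.003 kg·m².
τ = F R = (21.3)(0.606) = 12.91 N·m.
Newton's second law for rotation, τ = Iα, gives α = τ/I = 12.91/4.003 = 3.225 rad/s².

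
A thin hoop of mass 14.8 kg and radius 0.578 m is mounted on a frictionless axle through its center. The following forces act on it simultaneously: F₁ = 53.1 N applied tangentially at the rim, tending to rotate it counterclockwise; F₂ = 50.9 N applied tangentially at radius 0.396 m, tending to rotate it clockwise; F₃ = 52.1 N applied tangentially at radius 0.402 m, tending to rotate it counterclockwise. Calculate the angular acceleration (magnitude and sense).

I = MR² = (14.8)(0.578)² = 4.944 kg·m².
Taking counterclockwise as positive: τ₁ = +(53.1)(0.578) = +30.69 N·m; τ₂ = −(50.9)(0.396) = −20.16 N·m; τ₃ = +(52.1)(0.402) = +20.94 N·m.
Net torque τ = 31.48 N·m.
α = τ/I = 31.48/4.944 = 6.367 rad/s².

α ≈ 6.37 rad/s², counterclockwise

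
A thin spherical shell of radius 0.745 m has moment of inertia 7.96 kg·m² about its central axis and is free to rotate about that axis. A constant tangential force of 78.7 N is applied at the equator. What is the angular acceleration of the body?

τ = F R = (78.7)(0.745) = 58.63 N·m.
Newton's second law for rotation, τ = Iα, gives α = τ/I = 58.63/7.960 = 7.366 rad/s².

α ≈ 7.37 rad/s²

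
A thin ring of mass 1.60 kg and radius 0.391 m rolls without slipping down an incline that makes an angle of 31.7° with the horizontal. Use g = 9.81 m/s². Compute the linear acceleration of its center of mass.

Translation along the incline: Mg sinθ − f = Ma.
Rotation about the center: fR = Iα with I = MR². No-slip gives a = αR, so f = (I/R²)a = M a.
Substituting: Mg sinθ = (1 + 1.000)Ma, so a = g sinθ/(1 + 1.000) = (9.81) sin 31.7° / 2.000 = 2.577 m/s².

a ≈ 2.58 m/s²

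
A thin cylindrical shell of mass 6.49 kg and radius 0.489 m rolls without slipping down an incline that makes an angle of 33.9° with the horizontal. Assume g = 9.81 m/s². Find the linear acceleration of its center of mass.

Translation along the incline: Mg sinθ − f = Ma.
Rotation about the center: fR = Iα with I = MR². No-slip gives a = αR, so f = (I/R²)a = M a.
Substituting: Mg sinθ = (1 + 1.000)Ma, so a = g sinθ/(1 + 1.000) = (9.81) sin 33.9° / 2.000 = 2.736 m/s².

a ≈ 2.74 m/s²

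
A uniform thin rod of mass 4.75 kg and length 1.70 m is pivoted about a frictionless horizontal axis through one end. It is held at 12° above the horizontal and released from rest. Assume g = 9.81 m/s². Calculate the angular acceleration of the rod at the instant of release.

About the pivot, I = (1/3)ML² = (1/3)(4.75)(1.70)² = 4.576 kg·m².
The weight acts at the center, a distance L/2 = 0.8500 m from the pivot; τ = Mg(L/2) cos 12° = 38.74 N·m.
α = τ/I = 38.74/4.576 = 8.467 rad/s².

α ≈ 8.47 rad/s²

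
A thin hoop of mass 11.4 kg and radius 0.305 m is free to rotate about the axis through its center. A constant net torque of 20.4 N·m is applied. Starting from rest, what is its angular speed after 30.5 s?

ω ≈ 587 rad/s

I = MR² = (11.4)(0.305)² = 1.060 kg·m².
α = τ/I = 20.4/1.060 = 19.24 rad/s².
ω = ω₀ + αt = 0 + (19.24)(30.5) = 586.7 rad/s.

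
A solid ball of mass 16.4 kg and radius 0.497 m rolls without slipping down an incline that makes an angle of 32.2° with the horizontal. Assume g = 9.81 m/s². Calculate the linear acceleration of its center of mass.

Translation along the incline: Mg sinθ − f = Ma.
Rotation about the center: fR = Iα with I = (2/5)MR². No-slip gives a = αR, so f = (I/R²)a = (2/5)M a.
Substituting: Mg sinθ = (1 + 0.4000)Ma, so a = g sinθ/(1 + 0.4000) = (9.81) sin 32.2° / 1.400 = 3.734 m/s².

a ≈ 3.73 m/s²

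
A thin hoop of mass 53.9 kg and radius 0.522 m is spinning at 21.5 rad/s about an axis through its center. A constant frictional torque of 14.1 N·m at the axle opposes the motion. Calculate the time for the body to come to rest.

t ≈ 22.4 s

I = MR² = (53.9)(0.522)² = 14.69 kg·m².
The net torque has magnitude 14.1 N·m, opposing ω.
|α| = τ/I = 14.10/14.69 = 0.9600 rad/s² (deceleration).
0 = ω₀ − |α|t ⇒ t = ω₀/|α| = 21.5/0.9600 = 22.39 s.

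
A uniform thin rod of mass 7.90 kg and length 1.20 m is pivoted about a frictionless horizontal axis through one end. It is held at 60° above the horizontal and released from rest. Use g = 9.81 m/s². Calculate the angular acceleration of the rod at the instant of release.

About the pivot, I = (1/3)ML² = (1/3)(7.90)(1.20)² = 3.792 kg·m².
The weight acts at the center, a distance L/2 = 0.6000 m from the pivot; τ = Mg(L/2) cos 60° = 23.25 N·m.
α = τ/I = 23.25/3.792 = 6.131 rad/s².
(Equivalently α = (3g/(2L)) cos 60° = 6.131 rad/s².)

α ≈ 6.13 rad/s²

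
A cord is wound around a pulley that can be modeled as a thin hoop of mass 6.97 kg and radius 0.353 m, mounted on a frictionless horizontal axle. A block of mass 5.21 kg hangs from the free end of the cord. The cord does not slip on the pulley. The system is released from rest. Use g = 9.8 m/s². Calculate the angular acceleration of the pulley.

I = MR² = (6.97)(0.353)² = 0.8685 kg·m².
Block: mg − T = ma. Pulley: TR = Iα. No-slip: a = αR, so T = (I/R²)a = 6.970·a.
Then mg = (m + 6.970)a, so a = (5.21)(9.8)/(5.21 + 6.970) = 4.192 m/s².
α = a/R = 4.192/0.353 = 11.88 rad/s².

α ≈ 11.9 rad/s²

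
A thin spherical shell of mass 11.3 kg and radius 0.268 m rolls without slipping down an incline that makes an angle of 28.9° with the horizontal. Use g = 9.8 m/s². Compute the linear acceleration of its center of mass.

a ≈ 2.84 m/s²

Translation along the incline: Mg sinθ − f = Ma.
Rotation about the center: fR = Iα with I = (2/3)MR². No-slip gives a = αR, so f = (I/R²)a = (2/3)M a.
Substituting: Mg sinθ = (1 + 0.6667)Ma, so a = g sinθ/(1 + 0.6667) = (9.8) sin 28.9° / 1.667 = 2.842 m/s².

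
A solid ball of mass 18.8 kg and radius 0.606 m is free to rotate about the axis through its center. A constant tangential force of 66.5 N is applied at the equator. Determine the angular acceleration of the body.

α ≈ 14.6 rad/s²

I = (2/5)MR² = (2/5)(18.8)(0.606)² = 2.762 kg·m².
τ = F R = (66.5)(0.606) = 40.30 N·m.
From τ = Iα: α = 40.30/2.762 = 14.59 rad/s².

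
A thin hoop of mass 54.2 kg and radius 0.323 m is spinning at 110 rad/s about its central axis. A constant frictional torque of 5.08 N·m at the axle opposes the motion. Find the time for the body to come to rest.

t ≈ 122 s

I = MR² = (54.2)(0.323)² = 5.655 kg·m².
The net torque has magnitude 5.08 N·m, opposing ω.
|α| = τ/I = 5.080/5.655 = 0.8984 rad/s² (deceleration).
0 = ω₀ − |α|t ⇒ t = ω₀/|α| = 110/0.8984 = 122.4 s.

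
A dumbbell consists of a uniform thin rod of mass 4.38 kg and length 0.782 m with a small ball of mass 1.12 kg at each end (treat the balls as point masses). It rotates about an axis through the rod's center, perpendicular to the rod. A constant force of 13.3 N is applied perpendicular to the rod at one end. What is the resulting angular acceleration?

I_rod = (1/12)ML² = (1/12)(4.38)(0.782)² = 0.2232 kg·m².
I_balls = 2·m·(L/2)² = 2(1.12)(0.3910)² = 0.3425 kg·m².
Total I = 0.5657 kg·m².
τ = F·(L/2) = (13.3)(0.391) = 5.200 N·m.
α = τ/I = 5.200/0.5657 = 9.193 rad/s².

α ≈ 9.19 rad/s²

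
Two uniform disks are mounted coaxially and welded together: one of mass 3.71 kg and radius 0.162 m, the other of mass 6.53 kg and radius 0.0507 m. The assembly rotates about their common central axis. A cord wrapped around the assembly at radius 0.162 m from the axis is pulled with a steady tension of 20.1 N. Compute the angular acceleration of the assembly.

α ≈ 57.1 rad/s²

I = ½M₁R₁² + ½M₂R₂² = ½(3.71)(0.162)² + ½(6.53)(0.0507)² = 0.05708 kg·m².
τ = F r = (20.1)(0.162) = 3.256 N·m.
α = τ/I = 3.256/0.05708 = 57.05 rad/s².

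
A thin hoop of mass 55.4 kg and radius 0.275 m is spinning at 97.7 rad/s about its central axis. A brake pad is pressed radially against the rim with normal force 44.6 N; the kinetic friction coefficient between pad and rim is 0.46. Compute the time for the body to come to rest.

t ≈ 72.6 s

I = MR² = (55.4)(0.275)² = 4.190 kg·m².
Friction force f = μN = (0.46)(44.6) = 20.52 N at the rim; torque magnitude τ = fR = 5.642 N·m, opposing ω.
|α| = τ/I = 5.642/4.190 = 1.347 rad/s² (deceleration).
0 = ω₀ − |α|t ⇒ t = ω₀/|α| = 97.7/1.347 = 72.55 s.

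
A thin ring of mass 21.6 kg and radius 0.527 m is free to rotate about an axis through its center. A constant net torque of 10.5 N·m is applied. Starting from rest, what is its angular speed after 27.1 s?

ω ≈ 47.4 rad/s

I = MR² = (21.6)(0.527)² = 5.999 kg·m².
α = τ/I = 10.5/5.999 = 1.750 rad/s².
ω = ω₀ + αt = 0 + (1.750)(27.1) = 47.43 rad/s.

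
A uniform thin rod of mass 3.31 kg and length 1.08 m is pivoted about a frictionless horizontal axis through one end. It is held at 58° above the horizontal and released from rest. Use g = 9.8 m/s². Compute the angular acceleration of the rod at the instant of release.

α ≈ 7.21 rad/s²

About the pivot, I = (1/3)ML² = (1/3)(3.31)(1.08)² = 1.287 kg·m².
The weight acts at the center, a distance L/2 = 0.5400 m from the pivot; τ = Mg(L/2) cos 58° = 9.282 N·m.
α = τ/I = 9.282/1.287 = 7.213 rad/s².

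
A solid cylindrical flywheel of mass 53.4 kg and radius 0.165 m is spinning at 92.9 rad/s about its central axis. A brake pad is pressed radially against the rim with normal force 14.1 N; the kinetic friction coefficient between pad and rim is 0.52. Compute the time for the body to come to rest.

t ≈ 55.8 s

I = ½MR² = (1/2)(53.4)(0.165)² = 0.7269 kg·m².
Friction force f = μN = (0.52)(14.1) = 7.332 N at the rim; torque magnitude τ = fR = 1.210 N·m, opposing ω.
|α| = τ/I = 1.210/0.7269 = 1.664 rad/s² (deceleration).
0 = ω₀ − |α|t ⇒ t = ω₀/|α| = 92.9/1.664 = 55.82 s.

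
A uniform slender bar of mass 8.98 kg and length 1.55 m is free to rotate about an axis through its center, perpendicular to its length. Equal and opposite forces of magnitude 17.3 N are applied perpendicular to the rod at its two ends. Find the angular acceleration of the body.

α ≈ 14.9 rad/s²

I = (1/12)ML² = (1/12)(8.98)(1.55)² = 1.798 kg·m².
The couple gives τ = F·(L/2) + F·(L/2) = F L = (17.3)(1.55) = 26.82 N·m.
From τ = Iα: α = 26.82/1.798 = 14.91 rad/s².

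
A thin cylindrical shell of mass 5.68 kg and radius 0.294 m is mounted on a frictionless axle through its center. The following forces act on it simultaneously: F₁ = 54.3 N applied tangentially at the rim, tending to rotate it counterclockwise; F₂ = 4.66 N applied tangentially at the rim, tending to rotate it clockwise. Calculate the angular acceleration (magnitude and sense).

I = MR² = (5.68)(0.294)² = 0.4910 kg·m².
Taking counterclockwise as positive: τ₁ = +(54.3)(0.294) = +15.96 N·m; τ₂ = −(4.66)(0.294) = −1.370 N·m.
Net torque τ = 14.59 N·m.
α = τ/I = 14.59/0.4910 = 29.73 rad/s².

α ≈ 29.7 rad/s², counterclockwise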